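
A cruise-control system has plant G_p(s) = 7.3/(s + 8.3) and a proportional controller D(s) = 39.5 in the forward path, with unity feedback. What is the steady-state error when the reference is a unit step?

0.028

The loop is type 0. Static position error constant K_pos = D(0)·G_p(0) = 39.5·0.8795 = 34.74.
Steady-state error to a unit step: e_ss = 1/(1+K_pos) = 1/35.74 = 0.028.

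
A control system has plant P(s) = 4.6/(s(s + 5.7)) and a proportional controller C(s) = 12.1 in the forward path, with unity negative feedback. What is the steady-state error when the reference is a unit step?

0

The open loop C(s)P(s) has a pole at the origin (type 1), so the static position error constant is infinite and e_ss = 1/(1+∞) = 0.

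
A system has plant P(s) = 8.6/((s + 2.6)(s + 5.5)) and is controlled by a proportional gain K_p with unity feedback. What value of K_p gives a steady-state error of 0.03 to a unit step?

Steady-state error for a unit step on this type-0 loop is 1/(1 + K_p·P(0)).
P(0) = 0.6014. Require 1/(1 + K_p·0.6014) = 0.03, so 1 + 0.6014·K_p = 33.33.
K_p = (33.33 − 1)/0.6014 = 53.8.

K_p = 53.8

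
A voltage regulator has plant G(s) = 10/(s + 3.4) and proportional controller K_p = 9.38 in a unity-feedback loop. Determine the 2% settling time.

T_s ≈ 0.0412 s

Closed-loop transfer function: T(s) = K_p·G(s)/(1 + K_p·G(s)) = 93.8/(s + 3.4 + 93.8) = 93.8/(s + 97.2).
Time constant τ = 1/97.2 = 0.01029 s, so the 2% settling time is about 4τ = 0.0412 s.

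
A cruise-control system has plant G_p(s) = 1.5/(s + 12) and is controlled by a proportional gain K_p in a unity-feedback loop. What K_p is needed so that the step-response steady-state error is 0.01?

K_p = 792

The loop is type 0, so e_ss(step) = 1/(1 + K_pos) with K_pos = K_p·G_p(0).
G_p(0) = 0.125. Require 1/(1 + K_p·0.125) = 0.01, so 1 + 0.125·K_p = 100.
K_p = (100 − 1)/0.125 = 792.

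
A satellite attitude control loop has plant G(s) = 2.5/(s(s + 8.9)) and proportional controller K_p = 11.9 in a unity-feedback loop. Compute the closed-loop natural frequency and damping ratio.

ω_n = 5.45 rad/s, ζ = 0.816

The closed-loop denominator is s(s+8.9) + 11.9·2.5 = s² + 8.9s + 29.75.
So ω_n² = 29.75 ⇒ ω_n = 5.454 rad/s, and ζ = 8.9/(2ω_n) = 0.816.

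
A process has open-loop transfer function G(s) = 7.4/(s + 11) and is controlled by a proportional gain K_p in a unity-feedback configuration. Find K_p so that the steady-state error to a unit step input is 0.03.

K_p = 48.1

Steady-state error for a unit step on this type-0 loop is 1/(1 + K_p·G(0)).
G(0) = 0.6727. Require 1/(1 + K_p·0.6727) = 0.03, so 1 + 0.6727·K_p = 33.33.
K_p = (33.33 − 1)/0.6727 = 48.1.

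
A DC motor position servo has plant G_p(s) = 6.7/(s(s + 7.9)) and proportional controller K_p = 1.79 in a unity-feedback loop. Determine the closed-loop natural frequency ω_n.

ω_n = 3.46 rad/s

With unity feedback the closed-loop characteristic equation is s² + 7.9s + 1.79·6.7 = s² + 7.9s + 11.99 = 0.
Matching s² + 2ζω_n s + ω_n²: ω_n = √11.99 = 3.463 rad/s and 2ζω_n = 7.9, so ζ = 7.9/(2·3.463) = 1.14.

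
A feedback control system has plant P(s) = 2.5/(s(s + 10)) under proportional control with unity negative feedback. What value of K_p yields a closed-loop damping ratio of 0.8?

K_p = 15.6

Closed-loop characteristic equation: s² + 10s + K_p·2.5 = 0.
So ω_n = √(2.5K_p) and 2ζω_n = 10, giving ζ = 10/(2√(2.5K_p)).
Setting ζ = 0.8: √(2.5K_p) = 10/(2·0.8) = 6.25, so K_p = 39.06/2.5 = 15.6.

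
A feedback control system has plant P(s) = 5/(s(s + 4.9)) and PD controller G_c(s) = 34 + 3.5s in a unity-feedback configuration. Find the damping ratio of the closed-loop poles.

Forward path: (34 + 3.5s)·5/(s(s+4.9)). The closed-loop characteristic equation is s² + (4.9 + 5·3.5)s + 5·34 = 0.
That is s² + 22.4s + 170 = 0, so ω_n = 13.04 rad/s and ζ = 22.4/(2·13.04) = 0.859.

ζ = 0.859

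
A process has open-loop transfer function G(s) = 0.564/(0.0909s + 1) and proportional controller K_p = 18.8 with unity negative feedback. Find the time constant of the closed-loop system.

τ = 0.00783 s

Closed loop: T(s) = K_p·G/(1+K_p·G) = 10.6/(0.0909s + 1 + 10.6), with pole at s = −(1 + 10.6)/0.0909 = −127.6.
Closed-loop time constant τ = 1/127.6 = 0.00783 s.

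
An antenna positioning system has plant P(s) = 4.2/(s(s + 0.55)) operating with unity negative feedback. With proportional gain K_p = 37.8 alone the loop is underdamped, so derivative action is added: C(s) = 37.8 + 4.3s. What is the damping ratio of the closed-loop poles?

ζ = 0.738

Forward path: (37.8 + 4.3s)·4.2/(s(s+0.55)). The closed-loop characteristic equation is s² + (0.55 + 4.2·4.3)s + 4.2·37.8 = 0.
That is s² + 18.61s + 158.8 = 0, so ω_n = 12.6 rad/s and ζ = 18.61/(2·12.6) = 0.7385.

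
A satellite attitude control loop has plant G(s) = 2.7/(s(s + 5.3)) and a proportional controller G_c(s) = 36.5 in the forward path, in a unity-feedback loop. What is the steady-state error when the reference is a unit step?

0

The open loop G_c(s)G(s) has a pole at the origin (type 1), so the static position error constant is infinite and e_ss = 1/(1+∞) = 0.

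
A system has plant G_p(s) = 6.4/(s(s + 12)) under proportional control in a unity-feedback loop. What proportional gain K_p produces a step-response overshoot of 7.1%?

K_p = 13.6

From %OS = 100·exp(−πζ/√(1−ζ²)) = 7.1%, ζ = −ln(0.071)/√(π²+ln²(0.071)) = 0.6441.
Characteristic equation s² + 12s + 6.4K_p = 0 gives ζ = 12/(2√(6.4K_p)).
Setting ζ = 0.6441: √(6.4K_p) = 12/(2·0.6441) = 9.316, so K_p = 86.78/6.4 = 13.6.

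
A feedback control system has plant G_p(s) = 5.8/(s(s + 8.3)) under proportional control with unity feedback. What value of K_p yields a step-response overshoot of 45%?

K_p = 48.9

From %OS = 100·exp(−πζ/√(1−ζ²)) = 45%, ζ = −ln(0.45)/√(π²+ln²(0.45)) = 0.2463.
Characteristic equation s² + 8.3s + 5.8K_p = 0 gives ζ = 8.3/(2√(5.8K_p)).
Setting ζ = 0.2463: √(5.8K_p) = 8.3/(2·0.2463) = 16.85, so K_p = 283.8/5.8 = 48.9.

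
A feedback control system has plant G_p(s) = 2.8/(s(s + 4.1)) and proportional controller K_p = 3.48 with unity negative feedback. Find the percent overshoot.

From 1 + K_pG_p(s) = 0: s² + 4.1s + 9.744 = 0 ⇒ ω_n = 3.122, ζ = 0.6567.
%OS = 100·exp(−πζ/√(1−ζ²)) = 100·exp(−π·0.6567/√0.5687) = 6.48%.

6.48%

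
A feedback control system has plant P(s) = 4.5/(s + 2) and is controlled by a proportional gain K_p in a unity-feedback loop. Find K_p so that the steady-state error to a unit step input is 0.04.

K_p = 10.7

The loop is type 0, so e_ss(step) = 1/(1 + K_pos) with K_pos = K_p·P(0).
P(0) = 2.25. Require 1/(1 + K_p·2.25) = 0.04, so 1 + 2.25·K_p = 25.
K_p = (25 − 1)/2.25 = 10.7.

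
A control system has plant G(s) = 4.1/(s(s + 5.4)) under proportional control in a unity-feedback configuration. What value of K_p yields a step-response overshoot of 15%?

From %OS = 100·exp(−πζ/√(1−ζ²)) = 15%, ζ = −ln(0.15)/√(π²+ln²(0.15)) = 0.5169.
Characteristic equation s² + 5.4s + 4.1K_p = 0 gives ζ = 5.4/(2√(4.1K_p)).
Setting ζ = 0.5169: √(4.1K_p) = 5.4/(2·0.5169) = 5.223, so K_p = 27.28/4.1 = 6.65.

K_p = 6.65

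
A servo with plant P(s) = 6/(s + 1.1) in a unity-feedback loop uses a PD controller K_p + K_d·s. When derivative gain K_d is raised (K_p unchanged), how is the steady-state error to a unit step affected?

K_d affects only the transient (the s-coefficient); the DC loop gain, and hence e_ss, depends only on K_p.

unchanged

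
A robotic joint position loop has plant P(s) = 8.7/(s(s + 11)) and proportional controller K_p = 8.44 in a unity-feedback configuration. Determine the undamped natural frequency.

ω_n = 8.57 rad/s

With unity feedback the closed-loop characteristic equation is s² + 11s + 8.44·8.7 = s² + 11s + 73.43 = 0.
So ω_n² = 73.43 ⇒ ω_n = 8.569 rad/s, and ζ = 11/(2ω_n) = 0.642.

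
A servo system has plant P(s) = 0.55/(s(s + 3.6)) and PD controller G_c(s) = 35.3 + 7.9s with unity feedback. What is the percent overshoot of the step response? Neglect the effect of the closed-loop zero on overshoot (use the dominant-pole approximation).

Forward path: (35.3 + 7.9s)·0.55/(s(s+3.6)). The closed-loop characteristic equation is s² + (3.6 + 0.55·7.9)s + 0.55·35.3 = 0.
That is s² + 7.945s + 19.41 = 0, so ω_n = 4.406 rad/s and ζ = 7.945/(2·4.406) = 0.9016.
%OS = 100·exp(−πζ/√(1−ζ²)) = 0.144%.

0.144%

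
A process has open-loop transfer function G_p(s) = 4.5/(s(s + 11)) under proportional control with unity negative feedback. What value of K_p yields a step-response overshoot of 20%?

From %OS = 100·exp(−πζ/√(1−ζ²)) = 20%, ζ = −ln(0.2)/√(π²+ln²(0.2)) = 0.4559.
Characteristic equation s² + 11s + 4.5K_p = 0 gives ζ = 11/(2√(4.5K_p)).
Setting ζ = 0.4559: √(4.5K_p) = 11/(2·0.4559) = 12.06, so K_p = 145.5/4.5 = 32.3.

K_p = 32.3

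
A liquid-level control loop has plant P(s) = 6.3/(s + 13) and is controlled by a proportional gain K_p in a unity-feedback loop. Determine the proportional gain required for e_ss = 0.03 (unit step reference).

The loop is type 0, so e_ss(step) = 1/(1 + K_pos) with K_pos = K_p·P(0).
P(0) = 0.4846. Require 1/(1 + K_p·0.4846) = 0.03, so 1 + 0.4846·K_p = 33.33.
K_p = (33.33 − 1)/0.4846 = 66.7.

K_p = 66.7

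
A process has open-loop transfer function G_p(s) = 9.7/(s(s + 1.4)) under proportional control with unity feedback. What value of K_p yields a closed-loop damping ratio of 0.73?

K_p = 0.0948

Closed-loop characteristic equation: s² + 1.4s + K_p·9.7 = 0.
So ω_n = √(9.7K_p) and 2ζω_n = 1.4, giving ζ = 1.4/(2√(9.7K_p)).
Setting ζ = 0.73: √(9.7K_p) = 1.4/(2·0.73) = 0.9589, so K_p = 0.9195/9.7 = 0.0948.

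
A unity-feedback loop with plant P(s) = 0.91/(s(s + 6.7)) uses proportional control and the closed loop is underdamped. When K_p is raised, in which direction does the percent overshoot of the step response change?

ζ = 6.7/(2√(0.91K_p)) decreases as K_p grows; lower damping means more overshoot.

increase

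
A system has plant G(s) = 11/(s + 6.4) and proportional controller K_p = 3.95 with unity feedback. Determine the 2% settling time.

Closed-loop transfer function: T(s) = K_p·G(s)/(1 + K_p·G(s)) = 43.45/(s + 6.4 + 43.45) = 43.45/(s + 49.85).
Time constant τ = 1/49.85 = 0.02006 s, so the 2% settling time is about 4τ = 0.0802 s.

T_s ≈ 0.0802 s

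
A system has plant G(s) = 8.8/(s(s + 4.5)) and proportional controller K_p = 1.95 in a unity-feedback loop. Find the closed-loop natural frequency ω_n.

ω_n = 4.14 rad/s

With unity feedback the closed-loop characteristic equation is s² + 4.5s + 1.95·8.8 = s² + 4.5s + 17.16 = 0.
So ω_n² = 17.16 ⇒ ω_n = 4.142 rad/s, and ζ = 4.5/(2ω_n) = 0.543.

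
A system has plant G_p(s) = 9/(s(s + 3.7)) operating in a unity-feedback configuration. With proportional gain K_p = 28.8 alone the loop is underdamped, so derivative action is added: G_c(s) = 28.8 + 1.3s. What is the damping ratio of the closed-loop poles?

Forward path: (28.8 + 1.3s)·9/(s(s+3.7)). The closed-loop characteristic equation is s² + (3.7 + 9·1.3)s + 9·28.8 = 0.
That is s² + 15.4s + 259.2 = 0, so ω_n = 16.1 rad/s and ζ = 15.4/(2·16.1) = 0.4783.

ζ = 0.478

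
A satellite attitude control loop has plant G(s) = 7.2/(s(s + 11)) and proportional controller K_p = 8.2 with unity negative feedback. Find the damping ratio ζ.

The closed-loop denominator is s(s+11) + 8.2·7.2 = s² + 11s + 59.04.
So ω_n² = 59.04 ⇒ ω_n = 7.684 rad/s, and ζ = 11/(2ω_n) = 0.716.

ζ = 0.716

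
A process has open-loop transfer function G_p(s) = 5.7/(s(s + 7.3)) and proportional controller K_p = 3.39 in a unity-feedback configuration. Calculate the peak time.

The closed-loop denominator s² + 7.3s + 19.32 gives ω_n = √19.32 = 4.396 and ζ = 7.3/(2ω_n) = 0.8303.
Damped frequency ω_d = ω_n√(1−ζ²) = 2.45 rad/s, so peak time T_p = π/ω_d = 1.28 s.

T_p = 1.28 s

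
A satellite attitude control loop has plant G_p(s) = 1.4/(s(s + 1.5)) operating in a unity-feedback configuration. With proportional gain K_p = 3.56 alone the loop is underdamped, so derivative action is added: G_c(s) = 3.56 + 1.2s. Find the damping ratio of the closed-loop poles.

Forward path: (3.56 + 1.2s)·1.4/(s(s+1.5)). The closed-loop characteristic equation is s² + (1.5 + 1.4·1.2)s + 1.4·3.56 = 0.
That is s² + 3.18s + 4.984 = 0, so ω_n = 2.232 rad/s and ζ = 3.18/(2·2.232) = 0.7122.

ζ = 0.712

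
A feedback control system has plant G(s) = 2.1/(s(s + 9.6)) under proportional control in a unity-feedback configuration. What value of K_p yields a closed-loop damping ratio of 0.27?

K_p = 150

Closed-loop characteristic equation: s² + 9.6s + K_p·2.1 = 0.
So ω_n = √(2.1K_p) and 2ζω_n = 9.6, giving ζ = 9.6/(2√(2.1K_p)).
Setting ζ = 0.27: √(2.1K_p) = 9.6/(2·0.27) = 17.78, so K_p = 316/2.1 = 150.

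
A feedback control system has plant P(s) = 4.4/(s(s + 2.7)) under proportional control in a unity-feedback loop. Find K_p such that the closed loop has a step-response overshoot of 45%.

From %OS = 100·exp(−πζ/√(1−ζ²)) = 45%, ζ = −ln(0.45)/√(π²+ln²(0.45)) = 0.2463.
Characteristic equation s² + 2.7s + 4.4K_p = 0 gives ζ = 2.7/(2√(4.4K_p)).
Setting ζ = 0.2463: √(4.4K_p) = 2.7/(2·0.2463) = 5.48, so K_p = 30.03/4.4 = 6.83.

K_p = 6.83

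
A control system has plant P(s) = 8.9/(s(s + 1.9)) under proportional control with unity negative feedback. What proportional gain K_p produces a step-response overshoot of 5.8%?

From %OS = 100·exp(−πζ/√(1−ζ²)) = 5.8%, ζ = −ln(0.058)/√(π²+ln²(0.058)) = 0.6716.
Characteristic equation s² + 1.9s + 8.9K_p = 0 gives ζ = 1.9/(2√(8.9K_p)).
Setting ζ = 0.6716: √(8.9K_p) = 1.9/(2·0.6716) = 1.415, so K_p = 2.001/8.9 = 0.225.

K_p = 0.225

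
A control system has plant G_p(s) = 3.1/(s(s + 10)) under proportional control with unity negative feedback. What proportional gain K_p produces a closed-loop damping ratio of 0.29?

K_p = 95.9

Closed-loop characteristic equation: s² + 10s + K_p·3.1 = 0.
So ω_n = √(3.1K_p) and 2ζω_n = 10, giving ζ = 10/(2√(3.1K_p)).
Setting ζ = 0.29: √(3.1K_p) = 10/(2·0.29) = 17.24, so K_p = 297.3/3.1 = 95.9.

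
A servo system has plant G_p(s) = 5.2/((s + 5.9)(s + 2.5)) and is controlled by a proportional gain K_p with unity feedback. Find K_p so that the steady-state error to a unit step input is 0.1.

K_p = 25.5

Steady-state error for a unit step on this type-0 loop is 1/(1 + K_p·G_p(0)).
G_p(0) = 0.3525. Require 1/(1 + K_p·0.3525) = 0.1, so 1 + 0.3525·K_p = 10.
K_p = (10 − 1)/0.3525 = 25.5.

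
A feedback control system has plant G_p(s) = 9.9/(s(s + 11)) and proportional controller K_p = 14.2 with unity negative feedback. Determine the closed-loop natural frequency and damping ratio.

With unity feedback the closed-loop characteristic equation is s² + 11s + 14.2·9.9 = s² + 11s + 140.6 = 0.
So ω_n² = 140.6 ⇒ ω_n = 11.86 rad/s, and ζ = 11/(2ω_n) = 0.464.

ω_n = 11.9 rad/s, ζ = 0.464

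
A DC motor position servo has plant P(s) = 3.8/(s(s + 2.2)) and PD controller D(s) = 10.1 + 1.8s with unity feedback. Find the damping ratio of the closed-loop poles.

ζ = 0.73

Forward path: (10.1 + 1.8s)·3.8/(s(s+2.2)). The closed-loop characteristic equation is s² + (2.2 + 3.8·1.8)s + 3.8·10.1 = 0.
That is s² + 9.04s + 38.38 = 0, so ω_n = 6.195 rad/s and ζ = 9.04/(2·6.195) = 0.7296.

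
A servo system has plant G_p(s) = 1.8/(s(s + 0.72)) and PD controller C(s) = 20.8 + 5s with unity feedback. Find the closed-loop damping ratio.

ζ = 0.794

Forward path: (20.8 + 5s)·1.8/(s(s+0.72)). The closed-loop characteristic equation is s² + (0.72 + 1.8·5)s + 1.8·20.8 = 0.
That is s² + 9.72s + 37.44 = 0, so ω_n = 6.119 rad/s and ζ = 9.72/(2·6.119) = 0.7943.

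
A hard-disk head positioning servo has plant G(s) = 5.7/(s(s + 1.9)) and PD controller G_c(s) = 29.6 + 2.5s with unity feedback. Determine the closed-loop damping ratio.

Forward path: (29.6 + 2.5s)·5.7/(s(s+1.9)). The closed-loop characteristic equation is s² + (1.9 + 5.7·2.5)s + 5.7·29.6 = 0.
That is s² + 16.15s + 168.7 = 0, so ω_n = 12.99 rad/s and ζ = 16.15/(2·12.99) = 0.6217.

ζ = 0.622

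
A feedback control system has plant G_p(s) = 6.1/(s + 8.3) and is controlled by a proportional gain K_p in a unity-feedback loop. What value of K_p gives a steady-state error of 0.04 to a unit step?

K_p = 32.7

Steady-state error for a unit step on this type-0 loop is 1/(1 + K_p·G_p(0)).
G_p(0) = 0.7349. Require 1/(1 + K_p·0.7349) = 0.04, so 1 + 0.7349·K_p = 25.
K_p = (25 − 1)/0.7349 = 32.7.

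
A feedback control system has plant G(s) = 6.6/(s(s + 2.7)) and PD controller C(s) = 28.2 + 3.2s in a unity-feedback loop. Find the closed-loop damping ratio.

Forward path: (28.2 + 3.2s)·6.6/(s(s+2.7)). The closed-loop characteristic equation is s² + (2.7 + 6.6·3.2)s + 6.6·28.2 = 0.
That is s² + 23.82s + 186.1 = 0, so ω_n = 13.64 rad/s and ζ = 23.82/(2·13.64) = 0.873.

ζ = 0.873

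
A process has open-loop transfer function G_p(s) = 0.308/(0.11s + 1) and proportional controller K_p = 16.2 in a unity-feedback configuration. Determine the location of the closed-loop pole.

Closed loop: T(s) = K_p·G_p/(1+K_p·G_p) = 4.99/(0.11s + 1 + 4.99), with pole at s = −(1 + 4.99)/0.11 = −54.45.

s = -54.45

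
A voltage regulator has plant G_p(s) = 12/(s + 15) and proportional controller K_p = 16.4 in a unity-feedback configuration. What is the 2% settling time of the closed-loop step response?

T_s ≈ 0.0189 s

Closed-loop transfer function: T(s) = K_p·G_p(s)/(1 + K_p·G_p(s)) = 196.8/(s + 15 + 196.8) = 196.8/(s + 211.8).
Time constant τ = 1/211.8 = 0.004721 s, so the 2% settling time is about 4τ = 0.0189 s.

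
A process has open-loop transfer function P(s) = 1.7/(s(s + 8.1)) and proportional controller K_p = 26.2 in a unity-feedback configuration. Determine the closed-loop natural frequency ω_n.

ω_n = 6.67 rad/s

The closed-loop denominator is s(s+8.1) + 26.2·1.7 = s² + 8.1s + 44.54.
Matching s² + 2ζω_n s + ω_n²: ω_n = √44.54 = 6.674 rad/s and 2ζω_n = 8.1, so ζ = 8.1/(2·6.674) = 0.607.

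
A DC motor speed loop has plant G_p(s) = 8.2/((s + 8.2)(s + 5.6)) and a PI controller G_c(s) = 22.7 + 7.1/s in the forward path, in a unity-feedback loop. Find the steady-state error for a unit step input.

0

The open loop G_c(s)G_p(s) has a pole at the origin (type 1), so the static position error constant is infinite and e_ss = 1/(1+∞) = 0.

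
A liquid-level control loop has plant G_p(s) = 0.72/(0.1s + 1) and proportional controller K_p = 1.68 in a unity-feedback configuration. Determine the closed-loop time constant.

τ = 0.0453 s

Closed loop: T(s) = K_p·G_p/(1+K_p·G_p) = 1.21/(0.1s + 1 + 1.21), with pole at s = −(1 + 1.21)/0.1 = −22.1.
Closed-loop time constant τ = 1/22.1 = 0.0453 s.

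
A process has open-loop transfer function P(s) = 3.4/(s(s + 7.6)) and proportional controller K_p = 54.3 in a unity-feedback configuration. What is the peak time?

T_p = 0.241 s

The closed-loop denominator s² + 7.6s + 184.6 gives ω_n = √184.6 = 13.59 and ζ = 7.6/(2ω_n) = 0.2797.
Damped frequency ω_d = ω_n√(1−ζ²) = 13.05 rad/s, so peak time T_p = π/ω_d = 0.241 s.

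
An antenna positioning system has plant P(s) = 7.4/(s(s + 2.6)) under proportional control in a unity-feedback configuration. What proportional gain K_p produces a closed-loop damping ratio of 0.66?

Closed-loop characteristic equation: s² + 2.6s + K_p·7.4 = 0.
So ω_n = √(7.4K_p) and 2ζω_n = 2.6, giving ζ = 2.6/(2√(7.4K_p)).
Setting ζ = 0.66: √(7.4K_p) = 2.6/(2·0.66) = 1.97, so K_p = 3.88/7.4 = 0.524.

K_p = 0.524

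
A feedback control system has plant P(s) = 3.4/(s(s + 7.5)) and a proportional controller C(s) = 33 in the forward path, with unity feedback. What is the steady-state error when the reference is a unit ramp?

The loop has one pole at the origin (type 1). Velocity error constant K_v = lim_{s→0} s·C(s)P(s) = 33·3.4/7.5 = 14.96.
Steady-state error to a unit ramp: e_ss = 1/K_v = 0.0668.

0.0668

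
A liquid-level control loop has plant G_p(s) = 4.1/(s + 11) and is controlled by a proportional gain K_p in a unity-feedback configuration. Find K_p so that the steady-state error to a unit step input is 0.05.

The loop is type 0, so e_ss(step) = 1/(1 + K_pos) with K_pos = K_p·G_p(0).
G_p(0) = 0.3727. Require 1/(1 + K_p·0.3727) = 0.05, so 1 + 0.3727·K_p = 20.
K_p = (20 − 1)/0.3727 = 51.

K_p = 51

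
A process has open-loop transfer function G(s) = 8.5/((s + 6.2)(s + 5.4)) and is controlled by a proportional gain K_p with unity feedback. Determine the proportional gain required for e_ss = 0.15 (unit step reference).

For a type-0 loop with proportional control, e_ss = 1/(1 + K_p·G(0)).
G(0) = 0.2539. Require 1/(1 + K_p·0.2539) = 0.15, so 1 + 0.2539·K_p = 6.667.
K_p = (6.667 − 1)/0.2539 = 22.3.

K_p = 22.3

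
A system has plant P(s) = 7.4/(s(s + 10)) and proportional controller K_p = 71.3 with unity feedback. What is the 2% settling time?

Closed-loop characteristic equation: s² + 10s + 527.6 = 0, so ω_n = 22.97 rad/s and ζ = 10/(2·22.97) = 0.2177.
2% settling time T_s ≈ 4/(ζω_n) = 4/5 = 0.8 s.

T_s ≈ 0.8 s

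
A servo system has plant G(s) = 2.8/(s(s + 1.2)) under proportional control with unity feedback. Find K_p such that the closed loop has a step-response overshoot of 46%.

K_p = 2.23

From %OS = 100·exp(−πζ/√(1−ζ²)) = 46%, ζ = −ln(0.46)/√(π²+ln²(0.46)) = 0.24.
Characteristic equation s² + 1.2s + 2.8K_p = 0 gives ζ = 1.2/(2√(2.8K_p)).
Setting ζ = 0.24: √(2.8K_p) = 1.2/(2·0.24) = 2.5, so K_p = 6.252/2.8 = 2.23.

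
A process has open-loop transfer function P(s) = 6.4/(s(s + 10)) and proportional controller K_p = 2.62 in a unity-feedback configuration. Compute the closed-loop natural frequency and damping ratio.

1 + K_p·P(s) = 0 gives s² + 10s + 16.77 = 0.
So ω_n² = 16.77 ⇒ ω_n = 4.095 rad/s, and ζ = 10/(2ω_n) = 1.22.

ω_n = 4.09 rad/s, ζ = 1.22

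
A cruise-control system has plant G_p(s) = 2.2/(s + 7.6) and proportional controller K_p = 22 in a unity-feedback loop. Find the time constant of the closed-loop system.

τ = 0.0179 s

Closed-loop transfer function: T(s) = K_p·G_p(s)/(1 + K_p·G_p(s)) = 48.4/(s + 7.6 + 48.4) = 48.4/(s + 56).
Time constant τ = 1/56 = 0.0179 s.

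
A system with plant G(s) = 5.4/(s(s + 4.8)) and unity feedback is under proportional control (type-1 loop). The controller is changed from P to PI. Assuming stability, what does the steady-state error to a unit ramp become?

0

The integrator raises the loop to type 2, so K_v → ∞ and e_ss to a ramp is zero.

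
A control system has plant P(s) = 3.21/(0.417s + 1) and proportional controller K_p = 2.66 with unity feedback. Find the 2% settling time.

Closed loop: T(s) = K_p·P/(1+K_p·P) = 8.539/(0.417s + 1 + 8.539), with pole at s = −(1 + 8.539)/0.417 = −22.87.
τ = 1/22.87 = 0.04372 s, so 2% settling time ≈ 4τ = 0.175 s.

T_s ≈ 0.175 s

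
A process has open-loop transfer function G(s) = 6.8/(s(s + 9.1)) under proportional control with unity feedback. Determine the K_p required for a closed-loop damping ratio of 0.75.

Closed-loop characteristic equation: s² + 9.1s + K_p·6.8 = 0.
So ω_n = √(6.8K_p) and 2ζω_n = 9.1, giving ζ = 9.1/(2√(6.8K_p)).
Setting ζ = 0.75: √(6.8K_p) = 9.1/(2·0.75) = 6.067, so K_p = 36.8/6.8 = 5.41.

K_p = 5.41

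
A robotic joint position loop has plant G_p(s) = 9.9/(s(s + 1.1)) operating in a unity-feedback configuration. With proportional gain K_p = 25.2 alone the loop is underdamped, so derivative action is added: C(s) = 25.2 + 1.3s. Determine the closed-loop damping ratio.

ζ = 0.442

Forward path: (25.2 + 1.3s)·9.9/(s(s+1.1)). The closed-loop characteristic equation is s² + (1.1 + 9.9·1.3)s + 9.9·25.2 = 0.
That is s² + 13.97s + 249.5 = 0, so ω_n = 15.79 rad/s and ζ = 13.97/(2·15.79) = 0.4422.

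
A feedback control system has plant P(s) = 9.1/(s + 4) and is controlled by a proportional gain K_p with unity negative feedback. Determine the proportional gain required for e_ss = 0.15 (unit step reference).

Steady-state error for a unit step on this type-0 loop is 1/(1 + K_p·P(0)).
P(0) = 2.275. Require 1/(1 + K_p·2.275) = 0.15, so 1 + 2.275·K_p = 6.667.
K_p = (6.667 − 1)/2.275 = 2.49.

K_p = 2.49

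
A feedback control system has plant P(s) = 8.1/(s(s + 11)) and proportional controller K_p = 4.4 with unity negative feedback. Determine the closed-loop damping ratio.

ζ = 0.921

1 + K_p·P(s) = 0 gives s² + 11s + 35.64 = 0.
So ω_n² = 35.64 ⇒ ω_n = 5.97 rad/s, and ζ = 11/(2ω_n) = 0.921.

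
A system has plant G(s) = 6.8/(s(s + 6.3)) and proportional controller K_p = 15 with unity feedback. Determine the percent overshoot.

From 1 + K_pG(s) = 0: s² + 6.3s + 102 = 0 ⇒ ω_n = 10.1, ζ = 0.3119.
%OS = 100·exp(−πζ/√(1−ζ²)) = 100·exp(−π·0.3119/√0.9027) = 35.7%.

35.7%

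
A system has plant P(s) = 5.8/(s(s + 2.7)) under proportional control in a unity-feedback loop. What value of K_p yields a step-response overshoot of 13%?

From %OS = 100·exp(−πζ/√(1−ζ²)) = 13%, ζ = −ln(0.13)/√(π²+ln²(0.13)) = 0.5446.
Characteristic equation s² + 2.7s + 5.8K_p = 0 gives ζ = 2.7/(2√(5.8K_p)).
Setting ζ = 0.5446: √(5.8K_p) = 2.7/(2·0.5446) = 2.479, so K_p = 6.144/5.8 = 1.06.

K_p = 1.06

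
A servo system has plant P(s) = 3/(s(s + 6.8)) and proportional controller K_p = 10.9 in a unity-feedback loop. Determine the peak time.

T_p = 0.683 s

Closed-loop characteristic equation: s² + 6.8s + 32.7 = 0, so ω_n = 5.718 rad/s and ζ = 6.8/(2·5.718) = 0.5946.
Damped frequency ω_d = ω_n√(1−ζ²) = 4.598 rad/s, so peak time T_p = π/ω_d = 0.683 s.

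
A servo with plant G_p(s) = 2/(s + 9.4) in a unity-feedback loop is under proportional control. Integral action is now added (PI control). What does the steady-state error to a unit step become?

0

Adding integral action puts a pole at s = 0 in the forward path, raising the system type to 1; a type-1 loop has zero steady-state error to a step.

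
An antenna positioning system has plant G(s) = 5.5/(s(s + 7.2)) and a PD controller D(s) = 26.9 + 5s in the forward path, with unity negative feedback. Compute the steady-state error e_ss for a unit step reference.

0

The open loop D(s)G(s) has a pole at the origin (type 1), so the static position error constant is infinite and e_ss = 1/(1+∞) = 0.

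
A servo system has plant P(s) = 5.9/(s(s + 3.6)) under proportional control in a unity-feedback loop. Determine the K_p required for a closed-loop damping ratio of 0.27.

Closed-loop characteristic equation: s² + 3.6s + K_p·5.9 = 0.
So ω_n = √(5.9K_p) and 2ζω_n = 3.6, giving ζ = 3.6/(2√(5.9K_p)).
Setting ζ = 0.27: √(5.9K_p) = 3.6/(2·0.27) = 6.667, so K_p = 44.44/5.9 = 7.53.

K_p = 7.53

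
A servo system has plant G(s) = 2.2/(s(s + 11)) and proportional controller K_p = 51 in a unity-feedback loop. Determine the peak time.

From 1 + K_pG(s) = 0: s² + 11s + 112.2 = 0 ⇒ ω_n = 10.59, ζ = 0.5192.
Damped frequency ω_d = ω_n√(1−ζ²) = 9.053 rad/s, so peak time T_p = π/ω_d = 0.347 s.

T_p = 0.347 s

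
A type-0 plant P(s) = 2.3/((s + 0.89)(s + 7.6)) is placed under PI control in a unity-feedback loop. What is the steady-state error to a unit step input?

0

The PI controller's integrator makes the forward path type 1, so e_ss to a step is zero.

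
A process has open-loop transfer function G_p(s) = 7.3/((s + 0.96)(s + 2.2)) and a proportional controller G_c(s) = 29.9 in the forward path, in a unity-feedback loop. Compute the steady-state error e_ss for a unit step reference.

0.00958

The loop is type 0. Static position error constant K_pos = G_c(0)·G_p(0) = 29.9·3.456 = 103.3.
Steady-state error to a unit step: e_ss = 1/(1+K_pos) = 1/104.3 = 0.00958.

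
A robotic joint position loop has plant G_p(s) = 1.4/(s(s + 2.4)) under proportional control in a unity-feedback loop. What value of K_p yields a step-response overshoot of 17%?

K_p = 4.26

From %OS = 100·exp(−πζ/√(1−ζ²)) = 17%, ζ = −ln(0.17)/√(π²+ln²(0.17)) = 0.4913.
Characteristic equation s² + 2.4s + 1.4K_p = 0 gives ζ = 2.4/(2√(1.4K_p)).
Setting ζ = 0.4913: √(1.4K_p) = 2.4/(2·0.4913) = 2.443, so K_p = 5.966/1.4 = 4.26.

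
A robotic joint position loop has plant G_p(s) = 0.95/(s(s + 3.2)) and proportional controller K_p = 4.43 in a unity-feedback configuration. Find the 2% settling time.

Closed-loop characteristic equation: s² + 3.2s + 4.208 = 0, so ω_n = 2.051 rad/s and ζ = 3.2/(2·2.051) = 0.7799.
2% settling time T_s ≈ 4/(ζω_n) = 4/1.6 = 2.5 s.

T_s ≈ 2.5 s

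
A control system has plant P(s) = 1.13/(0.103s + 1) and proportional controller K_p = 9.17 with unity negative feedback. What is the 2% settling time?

T_s ≈ 0.0363 s

Closed loop: T(s) = K_p·P/(1+K_p·P) = 10.36/(0.103s + 1 + 10.36), with pole at s = −(1 + 10.36)/0.103 = −110.3.
τ = 1/110.3 = 0.009065 s, so 2% settling time ≈ 4τ = 0.0363 s.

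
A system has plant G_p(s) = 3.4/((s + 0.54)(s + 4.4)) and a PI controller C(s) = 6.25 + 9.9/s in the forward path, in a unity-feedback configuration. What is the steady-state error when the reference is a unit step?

0

The open loop C(s)G_p(s) has a pole at the origin (type 1), so the static position error constant is infinite and e_ss = 1/(1+∞) = 0.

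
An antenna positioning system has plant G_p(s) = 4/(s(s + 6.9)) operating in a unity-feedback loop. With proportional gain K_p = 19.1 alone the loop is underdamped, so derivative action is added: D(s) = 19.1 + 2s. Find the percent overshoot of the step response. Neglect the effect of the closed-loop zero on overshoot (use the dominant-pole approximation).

Forward path: (19.1 + 2s)·4/(s(s+6.9)). The closed-loop characteristic equation is s² + (6.9 + 4·2)s + 4·19.1 = 0.
That is s² + 14.9s + 76.4 = 0, so ω_n = 8.741 rad/s and ζ = 14.9/(2·8.741) = 0.8523.
%OS = 100·exp(−πζ/√(1−ζ²)) = 0.598%.

0.598%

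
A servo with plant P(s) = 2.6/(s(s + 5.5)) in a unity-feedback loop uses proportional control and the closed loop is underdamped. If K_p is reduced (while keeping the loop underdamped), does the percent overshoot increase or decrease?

decrease

ζ = 5.5/(2√(2.6K_p)) rises as K_p falls; higher damping means less overshoot.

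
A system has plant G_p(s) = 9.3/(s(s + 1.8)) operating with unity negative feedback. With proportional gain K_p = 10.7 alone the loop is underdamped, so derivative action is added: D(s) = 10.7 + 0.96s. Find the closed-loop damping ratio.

ζ = 0.538

Forward path: (10.7 + 0.96s)·9.3/(s(s+1.8)). The closed-loop characteristic equation is s² + (1.8 + 9.3·0.96)s + 9.3·10.7 = 0.
That is s² + 10.73s + 99.51 = 0, so ω_n = 9.975 rad/s and ζ = 10.73/(2·9.975) = 0.5377.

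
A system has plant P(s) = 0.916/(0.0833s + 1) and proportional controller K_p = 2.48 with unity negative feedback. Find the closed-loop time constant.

Closed loop: T(s) = K_p·P/(1+K_p·P) = 2.272/(0.0833s + 1 + 2.272), with pole at s = −(1 + 2.272)/0.0833 = −39.28.
Closed-loop time constant τ = 1/39.28 = 0.0255 s.

τ = 0.0255 s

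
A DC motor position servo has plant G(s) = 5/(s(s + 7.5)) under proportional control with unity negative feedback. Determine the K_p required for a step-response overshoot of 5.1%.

K_p = 5.95

From %OS = 100·exp(−πζ/√(1−ζ²)) = 5.1%, ζ = −ln(0.051)/√(π²+ln²(0.051)) = 0.6877.
Characteristic equation s² + 7.5s + 5K_p = 0 gives ζ = 7.5/(2√(5K_p)).
Setting ζ = 0.6877: √(5K_p) = 7.5/(2·0.6877) = 5.453, so K_p = 29.73/5 = 5.95.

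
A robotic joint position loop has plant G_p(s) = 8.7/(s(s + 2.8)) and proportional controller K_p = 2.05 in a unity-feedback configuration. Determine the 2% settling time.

T_s ≈ 2.86 s

From 1 + K_pG_p(s) = 0: s² + 2.8s + 17.83 = 0 ⇒ ω_n = 4.223, ζ = 0.3315.
2% settling time T_s ≈ 4/(ζω_n) = 4/1.4 = 2.86 s.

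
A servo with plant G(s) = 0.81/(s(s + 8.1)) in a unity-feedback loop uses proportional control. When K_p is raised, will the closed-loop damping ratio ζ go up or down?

decrease

ζ = 8.1/(2√(0.81K_p)); increasing K_p raises the denominator, so ζ falls.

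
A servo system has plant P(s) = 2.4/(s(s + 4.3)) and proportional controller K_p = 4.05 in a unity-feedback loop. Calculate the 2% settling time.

Closed-loop characteristic equation: s² + 4.3s + 9.72 = 0, so ω_n = 3.118 rad/s and ζ = 4.3/(2·3.118) = 0.6896.
2% settling time T_s ≈ 4/(ζω_n) = 4/2.15 = 1.86 s.

T_s ≈ 1.86 s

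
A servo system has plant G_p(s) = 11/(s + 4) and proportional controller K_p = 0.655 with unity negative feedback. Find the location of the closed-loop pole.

s = -11.21

Closed-loop transfer function: T(s) = K_p·G_p(s)/(1 + K_p·G_p(s)) = 7.205/(s + 4 + 7.205) = 7.205/(s + 11.21).
The closed-loop pole is at s = −11.21.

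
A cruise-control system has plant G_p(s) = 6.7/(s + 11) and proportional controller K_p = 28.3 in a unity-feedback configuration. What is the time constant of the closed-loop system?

Closed-loop transfer function: T(s) = K_p·G_p(s)/(1 + K_p·G_p(s)) = 189.6/(s + 11 + 189.6) = 189.6/(s + 200.6).
Time constant τ = 1/200.6 = 0.00498 s.

τ = 0.00498 s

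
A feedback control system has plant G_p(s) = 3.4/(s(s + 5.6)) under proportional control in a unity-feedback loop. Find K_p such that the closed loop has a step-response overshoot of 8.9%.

K_p = 6.19

From %OS = 100·exp(−πζ/√(1−ζ²)) = 8.9%, ζ = −ln(0.089)/√(π²+ln²(0.089)) = 0.6101.
Characteristic equation s² + 5.6s + 3.4K_p = 0 gives ζ = 5.6/(2√(3.4K_p)).
Setting ζ = 0.6101: √(3.4K_p) = 5.6/(2·0.6101) = 4.589, so K_p = 21.06/3.4 = 6.19.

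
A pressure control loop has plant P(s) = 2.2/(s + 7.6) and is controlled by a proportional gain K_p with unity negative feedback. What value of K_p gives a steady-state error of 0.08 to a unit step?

Steady-state error for a unit step on this type-0 loop is 1/(1 + K_p·P(0)).
P(0) = 0.2895. Require 1/(1 + K_p·0.2895) = 0.08, so 1 + 0.2895·K_p = 12.5.
K_p = (12.5 − 1)/0.2895 = 39.7.

K_p = 39.7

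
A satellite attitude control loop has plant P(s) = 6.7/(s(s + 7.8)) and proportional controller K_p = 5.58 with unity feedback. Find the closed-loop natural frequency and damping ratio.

1 + K_p·P(s) = 0 gives s² + 7.8s + 37.39 = 0.
Matching s² + 2ζω_n s + ω_n²: ω_n = √37.39 = 6.114 rad/s and 2ζω_n = 7.8, so ζ = 7.8/(2·6.114) = 0.638.

ω_n = 6.11 rad/s, ζ = 0.638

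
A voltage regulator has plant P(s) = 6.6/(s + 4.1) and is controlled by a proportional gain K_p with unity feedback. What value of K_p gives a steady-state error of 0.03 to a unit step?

K_p = 20.1

For a type-0 loop with proportional control, e_ss = 1/(1 + K_p·P(0)).
P(0) = 1.61. Require 1/(1 + K_p·1.61) = 0.03, so 1 + 1.61·K_p = 33.33.
K_p = (33.33 − 1)/1.61 = 20.1.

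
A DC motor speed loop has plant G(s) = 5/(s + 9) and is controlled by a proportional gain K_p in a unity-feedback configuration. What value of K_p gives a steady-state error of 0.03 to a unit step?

The loop is type 0, so e_ss(step) = 1/(1 + K_pos) with K_pos = K_p·G(0).
G(0) = 0.5556. Require 1/(1 + K_p·0.5556) = 0.03, so 1 + 0.5556·K_p = 33.33.
K_p = (33.33 − 1)/0.5556 = 58.2.

K_p = 58.2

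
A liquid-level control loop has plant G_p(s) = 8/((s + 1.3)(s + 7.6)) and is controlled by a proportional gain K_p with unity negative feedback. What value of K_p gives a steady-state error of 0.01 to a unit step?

The loop is type 0, so e_ss(step) = 1/(1 + K_pos) with K_pos = K_p·G_p(0).
G_p(0) = 0.8097. Require 1/(1 + K_p·0.8097) = 0.01, so 1 + 0.8097·K_p = 100.
K_p = (100 − 1)/0.8097 = 122.

K_p = 122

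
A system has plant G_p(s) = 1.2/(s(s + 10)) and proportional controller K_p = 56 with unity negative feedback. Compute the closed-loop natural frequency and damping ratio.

The closed-loop denominator is s(s+10) + 56·1.2 = s² + 10s + 67.2.
So ω_n² = 67.2 ⇒ ω_n = 8.198 rad/s, and ζ = 10/(2ω_n) = 0.61.

ω_n = 8.2 rad/s, ζ = 0.61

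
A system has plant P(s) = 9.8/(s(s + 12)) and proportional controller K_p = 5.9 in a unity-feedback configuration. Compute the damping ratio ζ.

1 + K_p·P(s) = 0 gives s² + 12s + 57.82 = 0.
Matching s² + 2ζω_n s + ω_n²: ω_n = √57.82 = 7.604 rad/s and 2ζω_n = 12, so ζ = 12/(2·7.604) = 0.789.

ζ = 0.789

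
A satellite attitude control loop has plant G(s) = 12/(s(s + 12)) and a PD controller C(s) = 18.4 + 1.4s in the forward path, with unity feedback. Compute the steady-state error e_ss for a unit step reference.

The open loop C(s)G(s) has a pole at the origin (type 1), so the static position error constant is infinite and e_ss = 1/(1+∞) = 0.

0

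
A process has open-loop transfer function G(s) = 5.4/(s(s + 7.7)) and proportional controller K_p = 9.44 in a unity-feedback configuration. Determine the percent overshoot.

13.4%

The closed-loop denominator s² + 7.7s + 50.98 gives ω_n = √50.98 = 7.14 and ζ = 7.7/(2ω_n) = 0.5392.
%OS = 100·exp(−πζ/√(1−ζ²)) = 100·exp(−π·0.5392/√0.7092) = 13.4%.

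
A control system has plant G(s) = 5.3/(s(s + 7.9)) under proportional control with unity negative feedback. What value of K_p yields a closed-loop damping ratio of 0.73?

Closed-loop characteristic equation: s² + 7.9s + K_p·5.3 = 0.
So ω_n = √(5.3K_p) and 2ζω_n = 7.9, giving ζ = 7.9/(2√(5.3K_p)).
Setting ζ = 0.73: √(5.3K_p) = 7.9/(2·0.73) = 5.411, so K_p = 29.28/5.3 = 5.52.

K_p = 5.52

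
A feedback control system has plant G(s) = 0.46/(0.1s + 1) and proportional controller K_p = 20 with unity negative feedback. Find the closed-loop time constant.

Closed loop: T(s) = K_p·G/(1+K_p·G) = 9.2/(0.1s + 1 + 9.2), with pole at s = −(1 + 9.2)/0.1 = −102.
Closed-loop time constant τ = 1/102 = 0.0098 s.

τ = 0.0098 s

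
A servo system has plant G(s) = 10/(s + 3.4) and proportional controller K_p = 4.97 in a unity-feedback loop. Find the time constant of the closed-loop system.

Closed-loop transfer function: T(s) = K_p·G(s)/(1 + K_p·G(s)) = 49.7/(s + 3.4 + 49.7) = 49.7/(s + 53.1).
Time constant τ = 1/53.1 = 0.0188 s.

τ = 0.0188 s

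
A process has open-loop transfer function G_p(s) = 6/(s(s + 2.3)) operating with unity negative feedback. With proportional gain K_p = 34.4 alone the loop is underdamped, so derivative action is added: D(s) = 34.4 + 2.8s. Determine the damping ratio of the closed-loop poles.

Forward path: (34.4 + 2.8s)·6/(s(s+2.3)). The closed-loop characteristic equation is s² + (2.3 + 6·2.8)s + 6·34.4 = 0.
That is s² + 19.1s + 206.4 = 0, so ω_n = 14.37 rad/s and ζ = 19.1/(2·14.37) = 0.6647.

ζ = 0.665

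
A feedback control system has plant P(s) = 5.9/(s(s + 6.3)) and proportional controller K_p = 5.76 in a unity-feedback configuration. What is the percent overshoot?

13.3%

Closed-loop characteristic equation: s² + 6.3s + 33.98 = 0, so ω_n = 5.83 rad/s and ζ = 6.3/(2·5.83) = 0.5403.
%OS = 100·exp(−πζ/√(1−ζ²)) = 100·exp(−π·0.5403/√0.708) = 13.3%.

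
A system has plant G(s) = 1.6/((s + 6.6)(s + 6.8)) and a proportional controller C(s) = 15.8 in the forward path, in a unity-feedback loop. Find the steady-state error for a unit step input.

0.64

The loop is type 0. Static position error constant K_pos = C(0)·G(0) = 15.8·0.03565 = 0.5633.
Steady-state error to a unit step: e_ss = 1/(1+K_pos) = 1/1.563 = 0.64.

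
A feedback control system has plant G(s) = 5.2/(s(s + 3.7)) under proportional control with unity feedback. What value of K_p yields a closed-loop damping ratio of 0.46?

Closed-loop characteristic equation: s² + 3.7s + K_p·5.2 = 0.
So ω_n = √(5.2K_p) and 2ζω_n = 3.7, giving ζ = 3.7/(2√(5.2K_p)).
Setting ζ = 0.46: √(5.2K_p) = 3.7/(2·0.46) = 4.022, so K_p = 16.17/5.2 = 3.11.

K_p = 3.11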